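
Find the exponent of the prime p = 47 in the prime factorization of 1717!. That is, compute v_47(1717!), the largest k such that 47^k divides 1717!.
v_47(1717!) = 36

Legendre's formula: v_p(n!) = Σ_{k ≥ 1} ⌊n / p^k⌋. For p = 47, n = 1717, the terms are:
  ⌊1717/47^1⌋ = ⌊1717/47⌋ = 36
(the next term ⌊1717/47^2⌋ = 0, terminating the sum). Summing: v_47(1717!) = 36 = 36.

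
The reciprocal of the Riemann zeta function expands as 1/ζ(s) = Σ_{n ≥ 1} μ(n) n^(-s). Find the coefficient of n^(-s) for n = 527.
μ(527) = 1

Factor n = 527 = 17 · 31. μ(n) = 0 if any exponent ≥ 2 (not squarefree); otherwise μ(n) = (−1)^{ω(n)} where ω(n) is the number of distinct prime factors. Applying: μ(527) = 1.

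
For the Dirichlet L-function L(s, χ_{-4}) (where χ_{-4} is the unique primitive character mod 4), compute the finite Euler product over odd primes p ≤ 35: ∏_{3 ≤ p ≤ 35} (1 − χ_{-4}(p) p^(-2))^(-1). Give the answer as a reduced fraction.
∏ = 70163108671177093/76623095660544000

The odd primes p ≤ 35 are [3, 5, 7, 11, 13, 17, 19, 23, 29, 31]. For each, χ(p) = 1 if p ≡ 1 mod 4, χ(p) = −1 if p ≡ 3 mod 4. Taking (1 − χ(p)/p^2)^(-1) = p^2/(p^2 − χ(p)): (1 − (-1)/3^2)^(-1) · (1 − (1)/5^2)^(-1) · (1 − (-1)/7^2)^(-1) · (1 − (-1)/11^2)^(-1) · (1 − (1)/13^2)^(-1) · (1 − (1)/17^2)^(-1) · (1 − (-1)/19^2)^(-1) · (1 − (-1)/23^2)^(-1) · (1 − (1)/29^2)^(-1) · (1 − (-1)/31^2)^(-1) = 70163108671177093/76623095660544000.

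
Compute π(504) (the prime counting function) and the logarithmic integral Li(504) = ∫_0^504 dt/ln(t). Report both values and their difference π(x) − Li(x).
π(504) = 96;  Li(504) ≈ 102.44;  π(x) − Li(x) ≈ -6.44.

Direct count of primes ≤ 504 gives π(504) = 96. Numerical evaluation of the logarithmic integral gives Li(504) ≈ 102.44. The difference π(x) − Li(x) ≈ -6.44 is typically negative for small/moderate x (Li(x) overestimates), though Littlewood's theorem shows this sign changes infinitely often.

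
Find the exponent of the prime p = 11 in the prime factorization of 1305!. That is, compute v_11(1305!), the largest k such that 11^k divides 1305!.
v_11(1305!) = 128

Legendre's formula: v_p(n!) = Σ_{k ≥ 1} ⌊n / p^k⌋. For p = 11, n = 1305, the terms are:
  ⌊1305/11^1⌋ = ⌊1305/11⌋ = 118
  ⌊1305/11^2⌋ = ⌊1305/121⌋ = 10
(the next term ⌊1305/11^3⌋ = 0, terminating the sum). Summing: v_11(1305!) = 118 + 10 = 128.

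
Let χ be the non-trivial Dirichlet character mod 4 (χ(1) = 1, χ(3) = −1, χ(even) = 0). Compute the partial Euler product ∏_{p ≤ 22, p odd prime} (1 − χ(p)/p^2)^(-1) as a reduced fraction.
∏ = 14933966047/16280616960

The odd primes p ≤ 22 are [3, 5, 7, 11, 13, 17, 19]. For each, χ(p) = 1 if p ≡ 1 mod 4, χ(p) = −1 if p ≡ 3 mod 4. Taking (1 − χ(p)/p^2)^(-1) = p^2/(p^2 − χ(p)): (1 − (-1)/3^2)^(-1) · (1 − (1)/5^2)^(-1) · (1 − (-1)/7^2)^(-1) · (1 − (-1)/11^2)^(-1) · (1 − (1)/13^2)^(-1) · (1 − (1)/17^2)^(-1) · (1 − (-1)/19^2)^(-1) = 14933966047/16280616960.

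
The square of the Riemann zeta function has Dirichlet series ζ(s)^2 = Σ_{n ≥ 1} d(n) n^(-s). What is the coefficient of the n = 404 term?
d(404) = 6

ζ(s)^2 = (Σ 1/m^s)(Σ 1/k^s). The coefficient of 1/n^s in the product is the number of ordered pairs (m, k) with mk = n, which equals d(n). For n = 404, divisors are [1, 2, 4, 101, 202, 404], so d(404) = 6.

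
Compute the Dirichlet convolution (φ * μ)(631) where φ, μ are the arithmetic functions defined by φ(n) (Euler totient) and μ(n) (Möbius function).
(φ * μ)(631) = 629

Divisors of 631: [1, 631]. For each d | 631:
  d = 1: φ(1) · μ(631/1) = 1 · -1 = -1
  d = 631: φ(631) · μ(631/631) = 630 · 1 = 630
Summing: (φ * μ)(631) = -1 + 630 = 629.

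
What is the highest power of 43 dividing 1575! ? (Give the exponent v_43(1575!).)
v_43(1575!) = 36

Legendre's formula: v_p(n!) = Σ_{k ≥ 1} ⌊n / p^k⌋. For p = 43, n = 1575, the terms are:
  ⌊1575/43^1⌋ = ⌊1575/43⌋ = 36
(the next term ⌊1575/43^2⌋ = 0, terminating the sum). Summing: v_43(1575!) = 36 = 36.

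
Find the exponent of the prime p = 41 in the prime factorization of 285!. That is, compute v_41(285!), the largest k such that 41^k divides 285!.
v_41(285!) = 6

Legendre's formula: v_p(n!) = Σ_{k ≥ 1} ⌊n / p^k⌋. For p = 41, n = 285, the terms are:
  ⌊285/41^1⌋ = ⌊285/41⌋ = 6
(the next term ⌊285/41^2⌋ = 0, terminating the sum). Summing: v_41(285!) = 6 = 6.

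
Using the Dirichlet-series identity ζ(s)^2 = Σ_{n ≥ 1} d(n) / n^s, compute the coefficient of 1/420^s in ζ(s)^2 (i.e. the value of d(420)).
d(420) = 24

ζ(s)^2 = (Σ 1/m^s)(Σ 1/k^s). The coefficient of 1/n^s in the product is the number of ordered pairs (m, k) with mk = n, which equals d(n). For n = 420, divisors are [1, 2, 3, 4, 5, 6, 7, 10, 12, 14, 15, 20, 21, 28, 30, 35, 42, 60, 70, 84, 105, 140, 210, 420], so d(420) = 24.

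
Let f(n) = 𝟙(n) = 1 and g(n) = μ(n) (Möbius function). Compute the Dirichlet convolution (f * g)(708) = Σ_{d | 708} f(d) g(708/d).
(𝟙 * μ)(708) = 0

Divisors of 708: [1, 2, 3, 4, 6, 12, 59, 118, 177, 236, 354, 708]. For each d | 708:
  d = 1: 𝟙(1) · μ(708/1) = 1 · 0 = 0
  d = 2: 𝟙(2) · μ(708/2) = 1 · -1 = -1
  d = 3: 𝟙(3) · μ(708/3) = 1 · 0 = 0
  d = 4: 𝟙(4) · μ(708/4) = 1 · 1 = 1
  d = 6: 𝟙(6) · μ(708/6) = 1 · 1 = 1
  d = 12: 𝟙(12) · μ(708/12) = 1 · -1 = -1
  d = 59: 𝟙(59) · μ(708/59) = 1 · 0 = 0
  d = 118: 𝟙(118) · μ(708/118) = 1 · 1 = 1
  d = 177: 𝟙(177) · μ(708/177) = 1 · 0 = 0
  d = 236: 𝟙(236) · μ(708/236) = 1 · -1 = -1
  d = 354: 𝟙(354) · μ(708/354) = 1 · -1 = -1
  d = 708: 𝟙(708) · μ(708/708) = 1 · 1 = 1
Summing: (𝟙 * μ)(708) = 0 + -1 + 0 + 1 + 1 + -1 + 0 + 1 + 0 + -1 + -1 + 1 = 0.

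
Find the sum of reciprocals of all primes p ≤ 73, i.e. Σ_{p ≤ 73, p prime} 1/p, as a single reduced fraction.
Σ 1/p = 71544353681891529224514036059/40729680599249024150621323470

π(73) = 21, so the primes ≤ 73 are [2, 3, 5, 7, 11, 13, 17, 19, 23, 29, 31, 37, 41, 43, 47, 53, 59, 61, 67, 71, 73]. Summing 1/p over these primes: 71544353681891529224514036059/40729680599249024150621323470 ≈ 1.7566. Mertens estimate ln ln(73) + 0.2615 ≈ 1.7179.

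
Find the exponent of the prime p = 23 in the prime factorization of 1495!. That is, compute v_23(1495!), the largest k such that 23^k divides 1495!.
v_23(1495!) = 67

Legendre's formula: v_p(n!) = Σ_{k ≥ 1} ⌊n / p^k⌋. For p = 23, n = 1495, the terms are:
  ⌊1495/23^1⌋ = ⌊1495/23⌋ = 65
  ⌊1495/23^2⌋ = ⌊1495/529⌋ = 2
(the next term ⌊1495/23^3⌋ = 0, terminating the sum). Summing: v_23(1495!) = 65 + 2 = 67.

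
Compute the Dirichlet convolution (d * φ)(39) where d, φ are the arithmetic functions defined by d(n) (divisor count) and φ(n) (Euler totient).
(d * φ)(39) = 56

Divisors of 39: [1, 3, 13, 39]. For each d | 39:
  d = 1: d(1) · φ(39/1) = 1 · 24 = 24
  d = 3: d(3) · φ(39/3) = 2 · 12 = 24
  d = 13: d(13) · φ(39/13) = 2 · 2 = 4
  d = 39: d(39) · φ(39/39) = 4 · 1 = 4
Summing: (d * φ)(39) = 24 + 24 + 4 + 4 = 56.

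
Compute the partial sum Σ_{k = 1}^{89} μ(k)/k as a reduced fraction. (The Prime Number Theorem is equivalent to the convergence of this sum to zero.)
Σ μ(k)/k = -34833113669423893495541895404789/23768741896345550770650537601358310

Values of μ(k) for 1 ≤ k ≤ 89: μ(1) = 1, μ(2) = -1, μ(3) = -1, μ(5) = -1, μ(6) = 1, μ(7) = -1, μ(10) = 1, μ(11) = -1, μ(13) = -1, μ(14) = 1, μ(15) = 1, μ(17) = -1, μ(19) = -1, μ(21) = 1, μ(22) = 1, μ(23) = -1, μ(26) = 1, μ(29) = -1, μ(30) = -1, μ(31) = -1, μ(33) = 1, μ(34) = 1, μ(35) = 1, μ(37) = -1, μ(38) = 1, μ(39) = 1, μ(41) = -1, μ(42) = -1, μ(43) = -1, μ(46) = 1, μ(47) = -1, μ(51) = 1, μ(53) = -1, μ(55) = 1, μ(57) = 1, μ(58) = 1, μ(59) = -1, μ(61) = -1, μ(62) = 1, μ(65) = 1, μ(66) = -1, μ(67) = -1, μ(69) = 1, μ(70) = -1, μ(71) = -1, μ(73) = -1, μ(74) = 1, μ(77) = 1, μ(78) = -1, μ(79) = -1, μ(82) = 1, μ(83) = -1, μ(85) = 1, μ(86) = 1, μ(87) = 1, μ(89) = -1, with μ = 0 on non-squarefree integers. Summing μ(k)/k for k where μ(k) ≠ 0 gives -34833113669423893495541895404789/23768741896345550770650537601358310 ≈ -0.0015. (PNT ⟺ this sum → 0 as n → ∞.)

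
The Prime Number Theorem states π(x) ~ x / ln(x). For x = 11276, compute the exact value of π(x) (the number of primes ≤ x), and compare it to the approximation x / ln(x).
π(11276) = 1363;  x/ln(x) ≈ 1208.52;  relative error ≈ 11.33%.

Directly count primes up to 11276: π(11276) = 1363. The PNT approximation gives 11276/ln(11276) ≈ 11276/9.33043 ≈ 1208.52. Relative error (π(x) − x/ln(x)) / π(x) ≈ 11.33%; the approximation is known to undercount slightly (Li(x) is a better estimate).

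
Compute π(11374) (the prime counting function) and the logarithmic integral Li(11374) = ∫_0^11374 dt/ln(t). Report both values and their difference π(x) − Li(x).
π(11374) = 1373;  Li(11374) ≈ 1394.26;  π(x) − Li(x) ≈ -21.26.

Direct count of primes ≤ 11374 gives π(11374) = 1373. Numerical evaluation of the logarithmic integral gives Li(11374) ≈ 1394.26. The difference π(x) − Li(x) ≈ -21.26 is typically negative for small/moderate x (Li(x) overestimates), though Littlewood's theorem shows this sign changes infinitely often.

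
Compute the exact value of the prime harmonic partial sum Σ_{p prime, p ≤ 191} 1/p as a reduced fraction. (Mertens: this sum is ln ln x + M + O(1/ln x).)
Σ 1/p = 1993491118321872720749042237885450777194444627325999952379378899379116158063/1030893141925860008499560888835674370998623848299590975192766715520279329390

π(191) = 43, so the primes ≤ 191 are [2, 3, 5, 7, 11, 13, 17, 19, 23, 29, 31, 37, 41, 43, 47, 53, 59, 61, 67, 71, 73, 79, 83, 89, 97, 101, 103, 107, 109, 113, 127, 131, 137, 139, 149, 151, 157, 163, 167, 173, 179, 181, 191]. Summing 1/p over these primes: 1993491118321872720749042237885450777194444627325999952379378899379116158063/1030893141925860008499560888835674370998623848299590975192766715520279329390 ≈ 1.9338. Mertens estimate ln ln(191) + 0.2615 ≈ 1.9202.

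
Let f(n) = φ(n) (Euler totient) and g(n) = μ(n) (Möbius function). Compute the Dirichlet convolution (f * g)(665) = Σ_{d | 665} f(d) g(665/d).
(φ * μ)(665) = 255

Divisors of 665: [1, 5, 7, 19, 35, 95, 133, 665]. For each d | 665:
  d = 1: φ(1) · μ(665/1) = 1 · -1 = -1
  d = 5: φ(5) · μ(665/5) = 4 · 1 = 4
  d = 7: φ(7) · μ(665/7) = 6 · 1 = 6
  d = 19: φ(19) · μ(665/19) = 18 · 1 = 18
  d = 35: φ(35) · μ(665/35) = 24 · -1 = -24
  d = 95: φ(95) · μ(665/95) = 72 · -1 = -72
  d = 133: φ(133) · μ(665/133) = 108 · -1 = -108
  d = 665: φ(665) · μ(665/665) = 432 · 1 = 432
Summing: (φ * μ)(665) = -1 + 4 + 6 + 18 + -24 + -72 + -108 + 432 = 255.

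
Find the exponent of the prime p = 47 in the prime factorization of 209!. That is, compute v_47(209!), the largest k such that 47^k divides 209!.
v_47(209!) = 4

Legendre's formula: v_p(n!) = Σ_{k ≥ 1} ⌊n / p^k⌋. For p = 47, n = 209, the terms are:
  ⌊209/47^1⌋ = ⌊209/47⌋ = 4
(the next term ⌊209/47^2⌋ = 0, terminating the sum). Summing: v_47(209!) = 4 = 4.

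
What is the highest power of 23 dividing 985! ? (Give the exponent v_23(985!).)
v_23(985!) = 43

Legendre's formula: v_p(n!) = Σ_{k ≥ 1} ⌊n / p^k⌋. For p = 23, n = 985, the terms are:
  ⌊985/23^1⌋ = ⌊985/23⌋ = 42
  ⌊985/23^2⌋ = ⌊985/529⌋ = 1
(the next term ⌊985/23^3⌋ = 0, terminating the sum). Summing: v_23(985!) = 42 + 1 = 43.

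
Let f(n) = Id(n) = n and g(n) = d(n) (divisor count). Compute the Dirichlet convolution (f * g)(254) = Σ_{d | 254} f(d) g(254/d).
(Id * d)(254) = 516

Divisors of 254: [1, 2, 127, 254]. For each d | 254:
  d = 1: Id(1) · d(254/1) = 1 · 4 = 4
  d = 2: Id(2) · d(254/2) = 2 · 2 = 4
  d = 127: Id(127) · d(254/127) = 127 · 2 = 254
  d = 254: Id(254) · d(254/254) = 254 · 1 = 254
Summing: (Id * d)(254) = 4 + 4 + 254 + 254 = 516.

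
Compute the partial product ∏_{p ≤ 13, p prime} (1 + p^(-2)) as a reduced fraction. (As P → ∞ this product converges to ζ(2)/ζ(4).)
∏ = 1037000/693693

The primes p ≤ 13 are [2, 3, 5, 7, 11, 13]. For each, (1 + 1/p^2) = (p^2 + 1)/p^2. Multiplying these fractions over p ∈ [2, 3, 5, 7, 11, 13] gives 1037000/693693. (In the limit P → ∞ this tends to ζ(2)/ζ(4).)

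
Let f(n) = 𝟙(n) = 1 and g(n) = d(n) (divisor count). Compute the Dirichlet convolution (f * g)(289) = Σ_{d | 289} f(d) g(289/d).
(𝟙 * d)(289) = 6

Divisors of 289: [1, 17, 289]. For each d | 289:
  d = 1: 𝟙(1) · d(289/1) = 1 · 3 = 3
  d = 17: 𝟙(17) · d(289/17) = 1 · 2 = 2
  d = 289: 𝟙(289) · d(289/289) = 1 · 1 = 1
Summing: (𝟙 * d)(289) = 3 + 2 + 1 = 6.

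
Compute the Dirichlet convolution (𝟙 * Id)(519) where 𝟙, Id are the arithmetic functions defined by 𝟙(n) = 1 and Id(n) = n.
(𝟙 * Id)(519) = 696

Divisors of 519: [1, 3, 173, 519]. For each d | 519:
  d = 1: 𝟙(1) · Id(519/1) = 1 · 519 = 519
  d = 3: 𝟙(3) · Id(519/3) = 1 · 173 = 173
  d = 173: 𝟙(173) · Id(519/173) = 1 · 3 = 3
  d = 519: 𝟙(519) · Id(519/519) = 1 · 1 = 1
Summing: (𝟙 * Id)(519) = 519 + 173 + 3 + 1 = 696.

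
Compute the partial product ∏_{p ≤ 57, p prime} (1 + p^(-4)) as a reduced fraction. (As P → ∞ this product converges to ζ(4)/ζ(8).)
∏ = 22191296873353842710281222970410269196792920578371108176528669216114688/20586999778381633591344384332656221508370849439367985929948634732675625

The primes p ≤ 57 are [2, 3, 5, 7, 11, 13, 17, 19, 23, 29, 31, 37, 41, 43, 47, 53]. For each, (1 + 1/p^4) = (p^4 + 1)/p^4. Multiplying these fractions over p ∈ [2, 3, 5, 7, 11, 13, 17, 19, 23, 29, 31, 37, 41, 43, 47, 53] gives 22191296873353842710281222970410269196792920578371108176528669216114688/20586999778381633591344384332656221508370849439367985929948634732675625. (In the limit P → ∞ this tends to ζ(4)/ζ(8).)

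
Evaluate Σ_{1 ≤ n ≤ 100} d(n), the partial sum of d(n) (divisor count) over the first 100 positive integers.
Σ_{n ≤ 100} d(n) = 482

Compute d(n) for each 1 ≤ n ≤ 100: d(1) = 1, d(2) = 2, d(3) = 2, d(4) = 3, d(5) = 2, d(6) = 4, d(7) = 2, d(8) = 4, d(9) = 3, d(10) = 4, d(11) = 2, d(12) = 6, d(13) = 2, d(14) = 4, d(15) = 4, d(16) = 5, d(17) = 2, d(18) = 6, d(19) = 2, d(20) = 6, d(21) = 4, d(22) = 4, d(23) = 2, d(24) = 8, d(25) = 3, d(26) = 4, d(27) = 4, d(28) = 6, d(29) = 2, d(30) = 8, d(31) = 2, d(32) = 6, d(33) = 4, d(34) = 4, d(35) = 4, d(36) = 9, d(37) = 2, d(38) = 4, d(39) = 4, d(40) = 8, d(41) = 2, d(42) = 8, d(43) = 2, d(44) = 6, d(45) = 6, d(46) = 4, d(47) = 2, d(48) = 10, d(49) = 3, d(50) = 6, d(51) = 4, d(52) = 6, d(53) = 2, d(54) = 8, d(55) = 4, d(56) = 8, d(57) = 4, d(58) = 4, d(59) = 2, d(60) = 12, d(61) = 2, d(62) = 4, d(63) = 6, d(64) = 7, d(65) = 4, d(66) = 8, d(67) = 2, d(68) = 6, d(69) = 4, d(70) = 8, d(71) = 2, d(72) = 12, d(73) = 2, d(74) = 4, d(75) = 6, d(76) = 6, d(77) = 4, d(78) = 8, d(79) = 2, d(80) = 10, d(81) = 5, d(82) = 4, d(83) = 2, d(84) = 12, d(85) = 4, d(86) = 4, d(87) = 4, d(88) = 8, d(89) = 2, d(90) = 12, d(91) = 4, d(92) = 6, d(93) = 4, d(94) = 4, d(95) = 4, d(96) = 12, d(97) = 2, d(98) = 6, d(99) = 6, d(100) = 9. Summing all 100 values: 482. (Dirichlet's divisor formula: Σ_{n ≤ x} d(n) = x ln(x) + (2γ − 1) x + O(√x). For x = 100, the asymptotic estimate is ≈ 475.96.)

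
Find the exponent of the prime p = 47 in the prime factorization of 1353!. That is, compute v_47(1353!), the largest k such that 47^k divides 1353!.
v_47(1353!) = 28

Legendre's formula: v_p(n!) = Σ_{k ≥ 1} ⌊n / p^k⌋. For p = 47, n = 1353, the terms are:
  ⌊1353/47^1⌋ = ⌊1353/47⌋ = 28
(the next term ⌊1353/47^2⌋ = 0, terminating the sum). Summing: v_47(1353!) = 28 = 28.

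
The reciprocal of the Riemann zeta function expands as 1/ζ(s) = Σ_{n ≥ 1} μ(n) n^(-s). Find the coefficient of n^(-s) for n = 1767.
μ(1767) = -1

Factor n = 1767 = 3 · 19 · 31. μ(n) = 0 if any exponent ≥ 2 (not squarefree); otherwise μ(n) = (−1)^{ω(n)} where ω(n) is the number of distinct prime factors. Applying: μ(1767) = -1.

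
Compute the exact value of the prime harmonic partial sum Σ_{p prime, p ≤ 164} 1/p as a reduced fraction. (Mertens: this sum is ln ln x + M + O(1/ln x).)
Σ 1/p = 10988187442690106858194788089546541159451476081371138484805233167/5766152219975951659023630035336134306565384015606066319856068810

π(164) = 38, so the primes ≤ 164 are [2, 3, 5, 7, 11, 13, 17, 19, 23, 29, 31, 37, 41, 43, 47, 53, 59, 61, 67, 71, 73, 79, 83, 89, 97, 101, 103, 107, 109, 113, 127, 131, 137, 139, 149, 151, 157, 163]. Summing 1/p over these primes: 10988187442690106858194788089546541159451476081371138484805233167/5766152219975951659023630035336134306565384015606066319856068810 ≈ 1.9056. Mertens estimate ln ln(164) + 0.2615 ≈ 1.8907.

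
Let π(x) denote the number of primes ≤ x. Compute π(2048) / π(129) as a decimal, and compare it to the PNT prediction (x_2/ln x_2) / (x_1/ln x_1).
π(2048)/π(129) = 309/31 ≈ 9.9677;  PNT prediction ≈ 10.1191.

π(129) = 31 and π(2048) = 309, so π(2048)/π(129) ≈ 9.9677. The PNT-predicted ratio is (2048/ln(2048)) / (129/ln(129)) ≈ 10.1191. The two agree to within a few percent, as expected.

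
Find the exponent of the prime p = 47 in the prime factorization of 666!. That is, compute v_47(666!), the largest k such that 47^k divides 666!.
v_47(666!) = 14

Legendre's formula: v_p(n!) = Σ_{k ≥ 1} ⌊n / p^k⌋. For p = 47, n = 666, the terms are:
  ⌊666/47^1⌋ = ⌊666/47⌋ = 14
(the next term ⌊666/47^2⌋ = 0, terminating the sum). Summing: v_47(666!) = 14 = 14.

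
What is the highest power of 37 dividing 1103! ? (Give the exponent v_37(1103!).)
v_37(1103!) = 29

Legendre's formula: v_p(n!) = Σ_{k ≥ 1} ⌊n / p^k⌋. For p = 37, n = 1103, the terms are:
  ⌊1103/37^1⌋ = ⌊1103/37⌋ = 29
(the next term ⌊1103/37^2⌋ = 0, terminating the sum). Summing: v_37(1103!) = 29 = 29.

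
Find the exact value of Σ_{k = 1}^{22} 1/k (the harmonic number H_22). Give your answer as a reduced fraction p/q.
H_22 = 19093197/5173168

Direct summation: H_22 = 1 + 1/2 + ... + 1/22. The least common denominator is lcm(1, ..., 22) = 232792560; over this denominator the numerator is 232792560 + 116396280 + 77597520 + 58198140 + 46558512 + 38798760 + 33256080 + 29099070 + 25865840 + 23279256 + 21162960 + 19399380 + 17907120 + 16628040 + 15519504 + 14549535 + 13693680 + 12932920 + 12252240 + 11639628 + 11085360 + 10581480 = 859193865, so H_22 = 859193865/232792560; reducing by gcd(859193865, 232792560) = 45 gives 19093197/5173168 ≈ 3.69081. (The PNT-adjacent estimate ln(22) + γ ≈ 3.66826 matches within O(1/n).)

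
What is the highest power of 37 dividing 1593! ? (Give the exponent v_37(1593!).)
v_37(1593!) = 44

Legendre's formula: v_p(n!) = Σ_{k ≥ 1} ⌊n / p^k⌋. For p = 37, n = 1593, the terms are:
  ⌊1593/37^1⌋ = ⌊1593/37⌋ = 43
  ⌊1593/37^2⌋ = ⌊1593/1369⌋ = 1
(the next term ⌊1593/37^3⌋ = 0, terminating the sum). Summing: v_37(1593!) = 43 + 1 = 44.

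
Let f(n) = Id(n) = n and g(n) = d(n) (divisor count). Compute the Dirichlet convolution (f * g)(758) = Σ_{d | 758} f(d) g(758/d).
(Id * d)(758) = 1524

Divisors of 758: [1, 2, 379, 758]. For each d | 758:
  d = 1: Id(1) · d(758/1) = 1 · 4 = 4
  d = 2: Id(2) · d(758/2) = 2 · 2 = 4
  d = 379: Id(379) · d(758/379) = 379 · 2 = 758
  d = 758: Id(758) · d(758/758) = 758 · 1 = 758
Summing: (Id * d)(758) = 4 + 4 + 758 + 758 = 1524.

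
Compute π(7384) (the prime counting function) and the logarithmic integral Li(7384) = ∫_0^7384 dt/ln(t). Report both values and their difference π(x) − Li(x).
π(7384) = 938;  Li(7384) ≈ 957.57;  π(x) − Li(x) ≈ -19.57.

Direct count of primes ≤ 7384 gives π(7384) = 938. Numerical evaluation of the logarithmic integral gives Li(7384) ≈ 957.57. The difference π(x) − Li(x) ≈ -19.57 is typically negative for small/moderate x (Li(x) overestimates), though Littlewood's theorem shows this sign changes infinitely often.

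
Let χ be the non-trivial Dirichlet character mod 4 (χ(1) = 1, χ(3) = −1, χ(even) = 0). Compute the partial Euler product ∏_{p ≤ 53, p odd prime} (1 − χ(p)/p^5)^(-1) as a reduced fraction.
∏ = 241552412610573346540717288090615330738043013683948985221451329316738054554305/242484077809603940117660402752750309983134701869309180441833184178683110227968

The odd primes p ≤ 53 are [3, 5, 7, 11, 13, 17, 19, 23, 29, 31, 37, 41, 43, 47, 53]. For each, χ(p) = 1 if p ≡ 1 mod 4, χ(p) = −1 if p ≡ 3 mod 4. Taking (1 − χ(p)/p^5)^(-1) = p^5/(p^5 − χ(p)): (1 − (-1)/3^5)^(-1) · (1 − (1)/5^5)^(-1) · (1 − (-1)/7^5)^(-1) · (1 − (-1)/11^5)^(-1) · (1 − (1)/13^5)^(-1) · (1 − (1)/17^5)^(-1) · (1 − (-1)/19^5)^(-1) · (1 − (-1)/23^5)^(-1) · (1 − (1)/29^5)^(-1) · (1 − (-1)/31^5)^(-1) · (1 − (1)/37^5)^(-1) · (1 − (1)/41^5)^(-1) · (1 − (-1)/43^5)^(-1) · (1 − (-1)/47^5)^(-1) · (1 − (1)/53^5)^(-1) = 241552412610573346540717288090615330738043013683948985221451329316738054554305/242484077809603940117660402752750309983134701869309180441833184178683110227968.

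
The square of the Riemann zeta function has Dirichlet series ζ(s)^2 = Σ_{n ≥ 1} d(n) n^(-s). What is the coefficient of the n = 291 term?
d(291) = 4

ζ(s)^2 = (Σ 1/m^s)(Σ 1/k^s). The coefficient of 1/n^s in the product is the number of ordered pairs (m, k) with mk = n, which equals d(n). For n = 291, divisors are [1, 3, 97, 291], so d(291) = 4.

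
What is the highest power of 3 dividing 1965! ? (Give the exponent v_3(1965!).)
v_3(1965!) = 979

Legendre's formula: v_p(n!) = Σ_{k ≥ 1} ⌊n / p^k⌋. For p = 3, n = 1965, the terms are:
  ⌊1965/3^1⌋ = ⌊1965/3⌋ = 655
  ⌊1965/3^2⌋ = ⌊1965/9⌋ = 218
  ⌊1965/3^3⌋ = ⌊1965/27⌋ = 72
  ⌊1965/3^4⌋ = ⌊1965/81⌋ = 24
  ⌊1965/3^5⌋ = ⌊1965/243⌋ = 8
  ⌊1965/3^6⌋ = ⌊1965/729⌋ = 2
(the next term ⌊1965/3^7⌋ = 0, terminating the sum). Summing: v_3(1965!) = 655 + 218 + 72 + 24 + 8 + 2 = 979.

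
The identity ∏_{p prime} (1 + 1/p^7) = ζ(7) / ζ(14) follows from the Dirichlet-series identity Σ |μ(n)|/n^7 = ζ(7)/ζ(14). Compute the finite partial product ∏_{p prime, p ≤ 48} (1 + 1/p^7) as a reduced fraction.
∏ = 263853992248183929955588067841649958807762565359040660091503223132247928290282626850939575242745161896165376/261685269908462752626449098337825267072687203746267710284915637456014619560925349129829845059340019784340625

The primes p ≤ 48 are [2, 3, 5, 7, 11, 13, 17, 19, 23, 29, 31, 37, 41, 43, 47]. For each, (1 + 1/p^7) = (p^7 + 1)/p^7. Multiplying these fractions over p ∈ [2, 3, 5, 7, 11, 13, 17, 19, 23, 29, 31, 37, 41, 43, 47] gives 263853992248183929955588067841649958807762565359040660091503223132247928290282626850939575242745161896165376/261685269908462752626449098337825267072687203746267710284915637456014619560925349129829845059340019784340625. (In the limit P → ∞ this tends to ζ(7)/ζ(14).)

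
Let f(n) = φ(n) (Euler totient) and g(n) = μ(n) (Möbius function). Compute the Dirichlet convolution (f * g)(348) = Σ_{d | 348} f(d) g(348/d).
(φ * μ)(348) = 27

Divisors of 348: [1, 2, 3, 4, 6, 12, 29, 58, 87, 116, 174, 348]. For each d | 348:
  d = 1: φ(1) · μ(348/1) = 1 · 0 = 0
  d = 2: φ(2) · μ(348/2) = 1 · -1 = -1
  d = 3: φ(3) · μ(348/3) = 2 · 0 = 0
  d = 4: φ(4) · μ(348/4) = 2 · 1 = 2
  d = 6: φ(6) · μ(348/6) = 2 · 1 = 2
  d = 12: φ(12) · μ(348/12) = 4 · -1 = -4
  d = 29: φ(29) · μ(348/29) = 28 · 0 = 0
  d = 58: φ(58) · μ(348/58) = 28 · 1 = 28
  d = 87: φ(87) · μ(348/87) = 56 · 0 = 0
  d = 116: φ(116) · μ(348/116) = 56 · -1 = -56
  d = 174: φ(174) · μ(348/174) = 56 · -1 = -56
  d = 348: φ(348) · μ(348/348) = 112 · 1 = 112
Summing: (φ * μ)(348) = 0 + -1 + 0 + 2 + 2 + -4 + 0 + 28 + 0 + -56 + -56 + 112 = 27.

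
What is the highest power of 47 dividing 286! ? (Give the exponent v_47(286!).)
v_47(286!) = 6

Legendre's formula: v_p(n!) = Σ_{k ≥ 1} ⌊n / p^k⌋. For p = 47, n = 286, the terms are:
  ⌊286/47^1⌋ = ⌊286/47⌋ = 6
(the next term ⌊286/47^2⌋ = 0, terminating the sum). Summing: v_47(286!) = 6 = 6.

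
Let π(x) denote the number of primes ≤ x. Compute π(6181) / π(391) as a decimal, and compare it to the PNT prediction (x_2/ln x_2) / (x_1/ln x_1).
π(6181)/π(391) = 804/77 ≈ 10.4416;  PNT prediction ≈ 10.8090.

π(391) = 77 and π(6181) = 804, so π(6181)/π(391) ≈ 10.4416. The PNT-predicted ratio is (6181/ln(6181)) / (391/ln(391)) ≈ 10.8090. The two agree to within a few percent, as expected.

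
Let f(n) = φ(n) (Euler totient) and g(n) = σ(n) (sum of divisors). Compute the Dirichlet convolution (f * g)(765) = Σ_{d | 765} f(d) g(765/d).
(φ * σ)(765) = 9180

Divisors of 765: [1, 3, 5, 9, 15, 17, 45, 51, 85, 153, 255, 765]. For each d | 765:
  d = 1: φ(1) · σ(765/1) = 1 · 1404 = 1404
  d = 3: φ(3) · σ(765/3) = 2 · 432 = 864
  d = 5: φ(5) · σ(765/5) = 4 · 234 = 936
  d = 9: φ(9) · σ(765/9) = 6 · 108 = 648
  d = 15: φ(15) · σ(765/15) = 8 · 72 = 576
  d = 17: φ(17) · σ(765/17) = 16 · 78 = 1248
  d = 45: φ(45) · σ(765/45) = 24 · 18 = 432
  d = 51: φ(51) · σ(765/51) = 32 · 24 = 768
  d = 85: φ(85) · σ(765/85) = 64 · 13 = 832
  d = 153: φ(153) · σ(765/153) = 96 · 6 = 576
  d = 255: φ(255) · σ(765/255) = 128 · 4 = 512
  d = 765: φ(765) · σ(765/765) = 384 · 1 = 384
Summing: (φ * σ)(765) = 1404 + 864 + 936 + 648 + 576 + 1248 + 432 + 768 + 832 + 576 + 512 + 384 = 9180.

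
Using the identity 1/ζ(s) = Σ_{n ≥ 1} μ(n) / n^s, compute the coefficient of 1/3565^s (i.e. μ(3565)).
μ(3565) = -1

Factor n = 3565 = 5 · 23 · 31. μ(n) = 0 if any exponent ≥ 2 (not squarefree); otherwise μ(n) = (−1)^{ω(n)} where ω(n) is the number of distinct prime factors. Applying: μ(3565) = -1.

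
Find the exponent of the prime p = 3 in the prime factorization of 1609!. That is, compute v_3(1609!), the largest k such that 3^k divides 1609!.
v_3(1609!) = 800

Legendre's formula: v_p(n!) = Σ_{k ≥ 1} ⌊n / p^k⌋. For p = 3, n = 1609, the terms are:
  ⌊1609/3^1⌋ = ⌊1609/3⌋ = 536
  ⌊1609/3^2⌋ = ⌊1609/9⌋ = 178
  ⌊1609/3^3⌋ = ⌊1609/27⌋ = 59
  ⌊1609/3^4⌋ = ⌊1609/81⌋ = 19
  ⌊1609/3^5⌋ = ⌊1609/243⌋ = 6
  ⌊1609/3^6⌋ = ⌊1609/729⌋ = 2
(the next term ⌊1609/3^7⌋ = 0, terminating the sum). Summing: v_3(1609!) = 536 + 178 + 59 + 19 + 6 + 2 = 800.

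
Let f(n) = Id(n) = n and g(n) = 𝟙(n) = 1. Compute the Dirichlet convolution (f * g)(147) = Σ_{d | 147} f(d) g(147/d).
(Id * 𝟙)(147) = 228

Divisors of 147: [1, 3, 7, 21, 49, 147]. For each d | 147:
  d = 1: Id(1) · 𝟙(147/1) = 1 · 1 = 1
  d = 3: Id(3) · 𝟙(147/3) = 3 · 1 = 3
  d = 7: Id(7) · 𝟙(147/7) = 7 · 1 = 7
  d = 21: Id(21) · 𝟙(147/21) = 21 · 1 = 21
  d = 49: Id(49) · 𝟙(147/49) = 49 · 1 = 49
  d = 147: Id(147) · 𝟙(147/147) = 147 · 1 = 147
Summing: (Id * 𝟙)(147) = 1 + 3 + 7 + 21 + 49 + 147 = 228.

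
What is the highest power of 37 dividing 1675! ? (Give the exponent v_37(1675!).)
v_37(1675!) = 46

Legendre's formula: v_p(n!) = Σ_{k ≥ 1} ⌊n / p^k⌋. For p = 37, n = 1675, the terms are:
  ⌊1675/37^1⌋ = ⌊1675/37⌋ = 45
  ⌊1675/37^2⌋ = ⌊1675/1369⌋ = 1
(the next term ⌊1675/37^3⌋ = 0, terminating the sum). Summing: v_37(1675!) = 45 + 1 = 46.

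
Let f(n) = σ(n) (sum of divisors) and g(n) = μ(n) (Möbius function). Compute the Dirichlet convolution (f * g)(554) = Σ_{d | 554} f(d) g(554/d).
(σ * μ)(554) = 554

Divisors of 554: [1, 2, 277, 554]. For each d | 554:
  d = 1: σ(1) · μ(554/1) = 1 · 1 = 1
  d = 2: σ(2) · μ(554/2) = 3 · -1 = -3
  d = 277: σ(277) · μ(554/277) = 278 · -1 = -278
  d = 554: σ(554) · μ(554/554) = 834 · 1 = 834
Summing: (σ * μ)(554) = 1 + -3 + -278 + 834 = 554.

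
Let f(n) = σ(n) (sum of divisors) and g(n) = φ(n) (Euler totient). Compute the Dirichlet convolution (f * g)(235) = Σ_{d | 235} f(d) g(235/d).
(σ * φ)(235) = 940

Divisors of 235: [1, 5, 47, 235]. For each d | 235:
  d = 1: σ(1) · φ(235/1) = 1 · 184 = 184
  d = 5: σ(5) · φ(235/5) = 6 · 46 = 276
  d = 47: σ(47) · φ(235/47) = 48 · 4 = 192
  d = 235: σ(235) · φ(235/235) = 288 · 1 = 288
Summing: (σ * φ)(235) = 184 + 276 + 192 + 288 = 940.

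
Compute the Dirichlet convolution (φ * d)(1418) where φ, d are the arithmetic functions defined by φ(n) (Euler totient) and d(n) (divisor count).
(φ * d)(1418) = 2130

Divisors of 1418: [1, 2, 709, 1418]. For each d | 1418:
  d = 1: φ(1) · d(1418/1) = 1 · 4 = 4
  d = 2: φ(2) · d(1418/2) = 1 · 2 = 2
  d = 709: φ(709) · d(1418/709) = 708 · 2 = 1416
  d = 1418: φ(1418) · d(1418/1418) = 708 · 1 = 708
Summing: (φ * d)(1418) = 4 + 2 + 1416 + 708 = 2130.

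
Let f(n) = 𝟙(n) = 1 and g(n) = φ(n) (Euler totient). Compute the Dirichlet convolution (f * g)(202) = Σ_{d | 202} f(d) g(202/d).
(𝟙 * φ)(202) = 202

Divisors of 202: [1, 2, 101, 202]. For each d | 202:
  d = 1: 𝟙(1) · φ(202/1) = 1 · 100 = 100
  d = 2: 𝟙(2) · φ(202/2) = 1 · 100 = 100
  d = 101: 𝟙(101) · φ(202/101) = 1 · 1 = 1
  d = 202: 𝟙(202) · φ(202/202) = 1 · 1 = 1
Summing: (𝟙 * φ)(202) = 100 + 100 + 1 + 1 = 202.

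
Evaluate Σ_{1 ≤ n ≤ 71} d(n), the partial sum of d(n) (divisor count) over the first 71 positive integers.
Σ_{n ≤ 71} d(n) = 314

Compute d(n) for each 1 ≤ n ≤ 71: d(1) = 1, d(2) = 2, d(3) = 2, d(4) = 3, d(5) = 2, d(6) = 4, d(7) = 2, d(8) = 4, d(9) = 3, d(10) = 4, d(11) = 2, d(12) = 6, d(13) = 2, d(14) = 4, d(15) = 4, d(16) = 5, d(17) = 2, d(18) = 6, d(19) = 2, d(20) = 6, d(21) = 4, d(22) = 4, d(23) = 2, d(24) = 8, d(25) = 3, d(26) = 4, d(27) = 4, d(28) = 6, d(29) = 2, d(30) = 8, d(31) = 2, d(32) = 6, d(33) = 4, d(34) = 4, d(35) = 4, d(36) = 9, d(37) = 2, d(38) = 4, d(39) = 4, d(40) = 8, d(41) = 2, d(42) = 8, d(43) = 2, d(44) = 6, d(45) = 6, d(46) = 4, d(47) = 2, d(48) = 10, d(49) = 3, d(50) = 6, d(51) = 4, d(52) = 6, d(53) = 2, d(54) = 8, d(55) = 4, d(56) = 8, d(57) = 4, d(58) = 4, d(59) = 2, d(60) = 12, d(61) = 2, d(62) = 4, d(63) = 6, d(64) = 7, d(65) = 4, d(66) = 8, d(67) = 2, d(68) = 6, d(69) = 4, d(70) = 8, d(71) = 2. Summing all 71 values: 314. (Dirichlet's divisor formula: Σ_{n ≤ x} d(n) = x ln(x) + (2γ − 1) x + O(√x). For x = 71, the asymptotic estimate is ≈ 313.61.)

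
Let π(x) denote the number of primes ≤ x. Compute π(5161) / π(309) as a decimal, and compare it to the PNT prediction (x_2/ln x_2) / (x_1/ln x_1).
π(5161)/π(309) = 687/63 ≈ 10.9048;  PNT prediction ≈ 11.2014.

π(309) = 63 and π(5161) = 687, so π(5161)/π(309) ≈ 10.9048. The PNT-predicted ratio is (5161/ln(5161)) / (309/ln(309)) ≈ 11.2014. The two agree to within a few percent, as expected.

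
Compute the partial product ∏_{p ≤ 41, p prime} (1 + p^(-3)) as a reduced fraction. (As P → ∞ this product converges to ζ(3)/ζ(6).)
∏ = 19748514390846878817381777408/16714921165084221808965643495

The primes p ≤ 41 are [2, 3, 5, 7, 11, 13, 17, 19, 23, 29, 31, 37, 41]. For each, (1 + 1/p^3) = (p^3 + 1)/p^3. Multiplying these fractions over p ∈ [2, 3, 5, 7, 11, 13, 17, 19, 23, 29, 31, 37, 41] gives 19748514390846878817381777408/16714921165084221808965643495. (In the limit P → ∞ this tends to ζ(3)/ζ(6).)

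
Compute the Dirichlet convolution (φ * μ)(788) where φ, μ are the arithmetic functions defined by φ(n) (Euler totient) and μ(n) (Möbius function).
(φ * μ)(788) = 195

Divisors of 788: [1, 2, 4, 197, 394, 788]. For each d | 788:
  d = 1: φ(1) · μ(788/1) = 1 · 0 = 0
  d = 2: φ(2) · μ(788/2) = 1 · 1 = 1
  d = 4: φ(4) · μ(788/4) = 2 · -1 = -2
  d = 197: φ(197) · μ(788/197) = 196 · 0 = 0
  d = 394: φ(394) · μ(788/394) = 196 · -1 = -196
  d = 788: φ(788) · μ(788/788) = 392 · 1 = 392
Summing: (φ * μ)(788) = 0 + 1 + -2 + 0 + -196 + 392 = 195.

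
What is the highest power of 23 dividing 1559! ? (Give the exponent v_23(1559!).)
v_23(1559!) = 69

Legendre's formula: v_p(n!) = Σ_{k ≥ 1} ⌊n / p^k⌋. For p = 23, n = 1559, the terms are:
  ⌊1559/23^1⌋ = ⌊1559/23⌋ = 67
  ⌊1559/23^2⌋ = ⌊1559/529⌋ = 2
(the next term ⌊1559/23^3⌋ = 0, terminating the sum). Summing: v_23(1559!) = 67 + 2 = 69.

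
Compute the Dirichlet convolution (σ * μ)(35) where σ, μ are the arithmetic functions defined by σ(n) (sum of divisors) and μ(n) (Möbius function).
(σ * μ)(35) = 35

Divisors of 35: [1, 5, 7, 35]. For each d | 35:
  d = 1: σ(1) · μ(35/1) = 1 · 1 = 1
  d = 5: σ(5) · μ(35/5) = 6 · -1 = -6
  d = 7: σ(7) · μ(35/7) = 8 · -1 = -8
  d = 35: σ(35) · μ(35/35) = 48 · 1 = 48
Summing: (σ * μ)(35) = 1 + -6 + -8 + 48 = 35.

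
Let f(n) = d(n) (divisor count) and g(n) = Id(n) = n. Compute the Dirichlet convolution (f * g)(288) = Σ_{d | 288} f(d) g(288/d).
(d * Id)(288) = 2160

Divisors of 288: [1, 2, 3, 4, 6, 8, 9, 12, 16, 18, 24, 32, 36, 48, 72, 96, 144, 288]. For each d | 288:
  d = 1: d(1) · Id(288/1) = 1 · 288 = 288
  d = 2: d(2) · Id(288/2) = 2 · 144 = 288
  d = 3: d(3) · Id(288/3) = 2 · 96 = 192
  d = 4: d(4) · Id(288/4) = 3 · 72 = 216
  d = 6: d(6) · Id(288/6) = 4 · 48 = 192
  d = 8: d(8) · Id(288/8) = 4 · 36 = 144
  d = 9: d(9) · Id(288/9) = 3 · 32 = 96
  d = 12: d(12) · Id(288/12) = 6 · 24 = 144
  d = 16: d(16) · Id(288/16) = 5 · 18 = 90
  d = 18: d(18) · Id(288/18) = 6 · 16 = 96
  d = 24: d(24) · Id(288/24) = 8 · 12 = 96
  d = 32: d(32) · Id(288/32) = 6 · 9 = 54
  d = 36: d(36) · Id(288/36) = 9 · 8 = 72
  d = 48: d(48) · Id(288/48) = 10 · 6 = 60
  d = 72: d(72) · Id(288/72) = 12 · 4 = 48
  d = 96: d(96) · Id(288/96) = 12 · 3 = 36
  d = 144: d(144) · Id(288/144) = 15 · 2 = 30
  d = 288: d(288) · Id(288/288) = 18 · 1 = 18
Summing: (d * Id)(288) = 288 + 288 + 192 + 216 + 192 + 144 + 96 + 144 + 90 + 96 + 96 + 54 + 72 + 60 + 48 + 36 + 30 + 18 = 2160.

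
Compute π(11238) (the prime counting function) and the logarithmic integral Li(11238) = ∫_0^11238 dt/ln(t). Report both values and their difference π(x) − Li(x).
π(11238) = 1357;  Li(11238) ≈ 1379.69;  π(x) − Li(x) ≈ -22.69.

Direct count of primes ≤ 11238 gives π(11238) = 1357. Numerical evaluation of the logarithmic integral gives Li(11238) ≈ 1379.69. The difference π(x) − Li(x) ≈ -22.69 is typically negative for small/moderate x (Li(x) overestimates), though Littlewood's theorem shows this sign changes infinitely often.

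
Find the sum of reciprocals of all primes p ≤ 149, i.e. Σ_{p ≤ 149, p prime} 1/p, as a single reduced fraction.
Σ 1/p = 2815015614437565820654021455954100101477639621972021569177/1492182350939279320058875736615841068547583863326864530410

π(149) = 35, so the primes ≤ 149 are [2, 3, 5, 7, 11, 13, 17, 19, 23, 29, 31, 37, 41, 43, 47, 53, 59, 61, 67, 71, 73, 79, 83, 89, 97, 101, 103, 107, 109, 113, 127, 131, 137, 139, 149]. Summing 1/p over these primes: 2815015614437565820654021455954100101477639621972021569177/1492182350939279320058875736615841068547583863326864530410 ≈ 1.8865. Mertens estimate ln ln(149) + 0.2615 ≈ 1.8717.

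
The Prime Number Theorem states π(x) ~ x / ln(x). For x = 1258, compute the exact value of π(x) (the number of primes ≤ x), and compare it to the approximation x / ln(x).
π(1258) = 204;  x/ln(x) ≈ 176.26;  relative error ≈ 13.60%.

Directly count primes up to 1258: π(1258) = 204. The PNT approximation gives 1258/ln(1258) ≈ 1258/7.13728 ≈ 176.26. Relative error (π(x) − x/ln(x)) / π(x) ≈ 13.60%; the approximation is known to undercount slightly (Li(x) is a better estimate).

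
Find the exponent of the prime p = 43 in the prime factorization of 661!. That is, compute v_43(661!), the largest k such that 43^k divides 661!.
v_43(661!) = 15

Legendre's formula: v_p(n!) = Σ_{k ≥ 1} ⌊n / p^k⌋. For p = 43, n = 661, the terms are:
  ⌊661/43^1⌋ = ⌊661/43⌋ = 15
(the next term ⌊661/43^2⌋ = 0, terminating the sum). Summing: v_43(661!) = 15 = 15.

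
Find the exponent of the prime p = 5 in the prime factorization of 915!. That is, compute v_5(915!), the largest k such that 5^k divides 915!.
v_5(915!) = 227

Legendre's formula: v_p(n!) = Σ_{k ≥ 1} ⌊n / p^k⌋. For p = 5, n = 915, the terms are:
  ⌊915/5^1⌋ = ⌊915/5⌋ = 183
  ⌊915/5^2⌋ = ⌊915/25⌋ = 36
  ⌊915/5^3⌋ = ⌊915/125⌋ = 7
  ⌊915/5^4⌋ = ⌊915/625⌋ = 1
(the next term ⌊915/5^5⌋ = 0, terminating the sum). Summing: v_5(915!) = 183 + 36 + 7 + 1 = 227.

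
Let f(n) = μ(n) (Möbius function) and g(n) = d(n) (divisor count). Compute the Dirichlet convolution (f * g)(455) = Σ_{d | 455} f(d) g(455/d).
(μ * d)(455) = 1

Divisors of 455: [1, 5, 7, 13, 35, 65, 91, 455]. For each d | 455:
  d = 1: μ(1) · d(455/1) = 1 · 8 = 8
  d = 5: μ(5) · d(455/5) = -1 · 4 = -4
  d = 7: μ(7) · d(455/7) = -1 · 4 = -4
  d = 13: μ(13) · d(455/13) = -1 · 4 = -4
  d = 35: μ(35) · d(455/35) = 1 · 2 = 2
  d = 65: μ(65) · d(455/65) = 1 · 2 = 2
  d = 91: μ(91) · d(455/91) = 1 · 2 = 2
  d = 455: μ(455) · d(455/455) = -1 · 1 = -1
Summing: (μ * d)(455) = 8 + -4 + -4 + -4 + 2 + 2 + 2 + -1 = 1.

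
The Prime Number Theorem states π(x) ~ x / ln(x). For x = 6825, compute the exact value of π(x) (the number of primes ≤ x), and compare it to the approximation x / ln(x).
π(6825) = 877;  x/ln(x) ≈ 773.08;  relative error ≈ 11.85%.

Directly count primes up to 6825: π(6825) = 877. The PNT approximation gives 6825/ln(6825) ≈ 6825/8.82835 ≈ 773.08. Relative error (π(x) − x/ln(x)) / π(x) ≈ 11.85%; the approximation is known to undercount slightly (Li(x) is a better estimate).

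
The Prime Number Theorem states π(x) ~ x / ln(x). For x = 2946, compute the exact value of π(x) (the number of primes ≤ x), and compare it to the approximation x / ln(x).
π(2946) = 424;  x/ln(x) ≈ 368.79;  relative error ≈ 13.02%.

Directly count primes up to 2946: π(2946) = 424. The PNT approximation gives 2946/ln(2946) ≈ 2946/7.98820 ≈ 368.79. Relative error (π(x) − x/ln(x)) / π(x) ≈ 13.02%; the approximation is known to undercount slightly (Li(x) is a better estimate).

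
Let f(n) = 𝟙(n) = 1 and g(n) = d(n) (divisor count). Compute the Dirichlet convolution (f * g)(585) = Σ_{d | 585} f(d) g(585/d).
(𝟙 * d)(585) = 54

Divisors of 585: [1, 3, 5, 9, 13, 15, 39, 45, 65, 117, 195, 585]. For each d | 585:
  d = 1: 𝟙(1) · d(585/1) = 1 · 12 = 12
  d = 3: 𝟙(3) · d(585/3) = 1 · 8 = 8
  d = 5: 𝟙(5) · d(585/5) = 1 · 6 = 6
  d = 9: 𝟙(9) · d(585/9) = 1 · 4 = 4
  d = 13: 𝟙(13) · d(585/13) = 1 · 6 = 6
  d = 15: 𝟙(15) · d(585/15) = 1 · 4 = 4
  d = 39: 𝟙(39) · d(585/39) = 1 · 4 = 4
  d = 45: 𝟙(45) · d(585/45) = 1 · 2 = 2
  d = 65: 𝟙(65) · d(585/65) = 1 · 3 = 3
  d = 117: 𝟙(117) · d(585/117) = 1 · 2 = 2
  d = 195: 𝟙(195) · d(585/195) = 1 · 2 = 2
  d = 585: 𝟙(585) · d(585/585) = 1 · 1 = 1
Summing: (𝟙 * d)(585) = 12 + 8 + 6 + 4 + 6 + 4 + 4 + 2 + 3 + 2 + 2 + 1 = 54.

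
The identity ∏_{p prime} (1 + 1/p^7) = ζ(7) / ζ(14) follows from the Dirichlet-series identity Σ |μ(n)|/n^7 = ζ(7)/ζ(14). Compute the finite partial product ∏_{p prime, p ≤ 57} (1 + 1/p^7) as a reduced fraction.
∏ = 309952223984670960543603211891856695601672510675385627534277668624533812457091991127236052954668734671204274242309849088/307404601692723276790274585782287621574695329443342398483341336503340384695750533342769593387518417543812906517214978125

The primes p ≤ 57 are [2, 3, 5, 7, 11, 13, 17, 19, 23, 29, 31, 37, 41, 43, 47, 53]. For each, (1 + 1/p^7) = (p^7 + 1)/p^7. Multiplying these fractions over p ∈ [2, 3, 5, 7, 11, 13, 17, 19, 23, 29, 31, 37, 41, 43, 47, 53] gives 309952223984670960543603211891856695601672510675385627534277668624533812457091991127236052954668734671204274242309849088/307404601692723276790274585782287621574695329443342398483341336503340384695750533342769593387518417543812906517214978125. (In the limit P → ∞ this tends to ζ(7)/ζ(14).)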